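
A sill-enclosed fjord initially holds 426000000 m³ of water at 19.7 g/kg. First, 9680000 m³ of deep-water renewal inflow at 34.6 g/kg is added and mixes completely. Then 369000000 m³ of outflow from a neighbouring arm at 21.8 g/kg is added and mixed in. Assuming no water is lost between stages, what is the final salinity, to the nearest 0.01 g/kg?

20.84 g/kg

Weighted by volume,
Initial salt = 426,000,000×19.7 = 8,392,200,000
After stage 1: salt = 8,392,200,000 + 9,680,000×34.6 = 8,727,128,000; volume = 435,680,000 m³; S = 20.031 g/kg
After stage 2: salt = 8,727,128,000 + 369,000,000×21.8 = 16,771,328,000; volume = 804,680,000 m³
S = 16,771,328,000 / 804,680,000 = 20.8422 g/kg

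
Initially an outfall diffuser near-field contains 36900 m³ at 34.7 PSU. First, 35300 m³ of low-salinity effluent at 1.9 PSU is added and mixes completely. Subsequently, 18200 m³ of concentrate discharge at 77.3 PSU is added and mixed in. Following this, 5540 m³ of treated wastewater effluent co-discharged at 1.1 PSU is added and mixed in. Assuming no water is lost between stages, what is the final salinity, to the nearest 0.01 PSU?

Weighted by volume,
Initial salt = 36,900×34.7 = 1,280,430
After stage 1: salt = 1,280,430 + 35,300×1.9 = 1,347,500; volume = 72,200 m³; S = 18.663 PSU
After stage 2: salt = 1,347,500 + 18,200×77.3 = 2,754,360; volume = 90,400 m³; S = 30.469 PSU
After stage 3: salt = 2,754,360 + 5,540×1.1 = 2,760,454; volume = 95,940 m³
S = 2,760,454 / 95,940 = 28.7727 PSU

28.77 PSU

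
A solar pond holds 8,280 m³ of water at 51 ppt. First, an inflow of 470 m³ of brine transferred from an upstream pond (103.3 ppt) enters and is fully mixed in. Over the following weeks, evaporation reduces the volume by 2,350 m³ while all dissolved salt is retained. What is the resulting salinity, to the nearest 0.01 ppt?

73.57 ppt

After mixing: salt = 8,280×51 + 470×103.3 = 470,831; volume = 8,750 m³
After evaporation: salt unchanged = 470,831; volume = 8,750 − 2,350 = 6,400 m³
S = 470,831 / 6,400 = 73.5673 ppt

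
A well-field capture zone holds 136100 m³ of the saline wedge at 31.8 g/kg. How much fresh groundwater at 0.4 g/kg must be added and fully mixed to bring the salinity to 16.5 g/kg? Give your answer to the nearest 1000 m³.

Salt balance: 136,100×31.8 + V×0.4 = (136,100+V)×16.5
4,327,980 + 0.4V = 2,245,650 + 16.5V
2,082,330 = 16.1V
V = 129,337.27 m³

129000 m³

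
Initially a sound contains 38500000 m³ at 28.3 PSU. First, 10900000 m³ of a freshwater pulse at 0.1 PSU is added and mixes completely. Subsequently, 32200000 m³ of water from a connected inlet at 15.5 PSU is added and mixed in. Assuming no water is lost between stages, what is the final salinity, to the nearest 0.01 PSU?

19.48 PSU

Total salt / total volume:
Initial salt = 38,500,000×28.3 = 1,089,550,000
After stage 1: salt = 1,089,550,000 + 10,900,000×0.1 = 1,090,640,000; volume = 49,400,000 m³; S = 22.078 PSU
After stage 2: salt = 1,090,640,000 + 32,200,000×15.5 = 1,589,740,000; volume = 81,600,000 m³
S = 1,589,740,000 / 81,600,000 = 19.4821 PSU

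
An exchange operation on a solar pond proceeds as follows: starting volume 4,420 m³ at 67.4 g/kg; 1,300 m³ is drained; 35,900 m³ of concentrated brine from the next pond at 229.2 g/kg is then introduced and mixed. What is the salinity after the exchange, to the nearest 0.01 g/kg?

216.26 g/kg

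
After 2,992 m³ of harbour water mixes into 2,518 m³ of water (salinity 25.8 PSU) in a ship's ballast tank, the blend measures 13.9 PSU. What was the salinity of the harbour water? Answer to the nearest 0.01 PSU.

Salt balance: 2,518×25.8 + 2,992×S = 5,510×13.9
64,964.4 + 2,992·S = 76,589
S = (76,589 − 64,964.4) / 2,992 = 3.8852 PSU

3.89 PSU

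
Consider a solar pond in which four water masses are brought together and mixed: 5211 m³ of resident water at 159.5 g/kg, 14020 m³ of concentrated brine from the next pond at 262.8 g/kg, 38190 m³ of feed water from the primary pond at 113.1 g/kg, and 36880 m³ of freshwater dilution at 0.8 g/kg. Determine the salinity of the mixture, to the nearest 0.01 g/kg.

94.00 g/kg

Salt balance:
salt = 5,211×159.5 + 14,020×262.8 + 38,190×113.1 + 36,880×0.8 = 831,154.5 + 3,684,456 + 4,319,289 + 29,504 = 8,864,403.5
volume = 5,211 + 14,020 + 38,190 + 36,880 = 94,301 m³
S = 8,864,403.5 / 94,301 = 94.0012 g/kg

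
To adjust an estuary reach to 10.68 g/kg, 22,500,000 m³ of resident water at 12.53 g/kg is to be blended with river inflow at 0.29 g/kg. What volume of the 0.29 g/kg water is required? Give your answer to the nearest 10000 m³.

4010000 m³

Salt balance: 22,500,000×12.53 + V×0.29 = (22,500,000+V)×10.68
281,925,000 + 0.29V = 240,300,000 + 10.68V
41,625,000 = 10.39V
V = 4,006,256.02 m³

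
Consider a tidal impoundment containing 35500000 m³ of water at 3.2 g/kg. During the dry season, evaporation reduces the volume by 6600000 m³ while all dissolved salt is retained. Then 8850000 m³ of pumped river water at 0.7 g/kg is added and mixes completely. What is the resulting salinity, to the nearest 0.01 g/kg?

3.17 g/kg

After evaporation: salt = 35,500,000×3.2 = 113,600,000; volume = 35,500,000 − 6,600,000 = 28,900,000 m³
After mixing: salt = 113,600,000 + 8,850,000×0.7 = 119,795,000; volume = 28,900,000 + 8,850,000 = 37,750,000 m³
S = 119,795,000 / 37,750,000 = 3.1734 g/kg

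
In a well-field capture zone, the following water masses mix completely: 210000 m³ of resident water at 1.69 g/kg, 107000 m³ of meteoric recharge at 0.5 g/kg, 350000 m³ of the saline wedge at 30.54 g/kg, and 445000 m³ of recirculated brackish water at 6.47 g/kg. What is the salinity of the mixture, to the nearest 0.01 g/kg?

12.57 g/kg

Mass of salt is conserved:
salt = 210,000×1.69 + 107,000×0.5 + 350,000×30.54 + 445,000×6.47 = 354,900 + 53,500 + 10,689,000 + 2,879,150 = 13,976,550
volume = 210,000 + 107,000 + 350,000 + 445,000 = 1,112,000 m³
S = 13,976,550 / 1,112,000 = 12.5688 g/kg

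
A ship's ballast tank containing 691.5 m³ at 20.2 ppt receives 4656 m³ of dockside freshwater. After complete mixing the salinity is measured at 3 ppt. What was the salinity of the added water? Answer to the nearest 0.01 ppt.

Salt balance: 691.5×20.2 + 4,656×S = 5,347.5×3
13,968.3 + 4,656·S = 16,042.5
S = (16,042.5 − 13,968.3) / 4,656 = 0.4455 ppt

0.45 ppt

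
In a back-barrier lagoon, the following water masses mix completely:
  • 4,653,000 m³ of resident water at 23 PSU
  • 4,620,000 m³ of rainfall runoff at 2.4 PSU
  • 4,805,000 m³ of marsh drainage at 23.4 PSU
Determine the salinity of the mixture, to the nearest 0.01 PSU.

16.38 PSU

By conservation of dissolved salt,
salt = 4,653,000×23 + 4,620,000×2.4 + 4,805,000×23.4 = 107,019,000 + 11,088,000 + 112,437,000 = 230,544,000
volume = 4,653,000 + 4,620,000 + 4,805,000 = 14,078,000 m³
S = 230,544,000 / 14,078,000 = 16.3762 PSU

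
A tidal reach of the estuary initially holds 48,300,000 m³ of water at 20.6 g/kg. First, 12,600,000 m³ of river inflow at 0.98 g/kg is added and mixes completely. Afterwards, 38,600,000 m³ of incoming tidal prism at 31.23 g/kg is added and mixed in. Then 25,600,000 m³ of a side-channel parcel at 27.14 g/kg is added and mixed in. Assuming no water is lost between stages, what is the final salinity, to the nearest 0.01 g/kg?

23.24 g/kg

By conservation of dissolved salt,
Initial salt = 48,300,000×20.6 = 994,980,000
After stage 1: salt = 994,980,000 + 12,600,000×0.98 = 1,007,328,000; volume = 60,900,000 m³; S = 16.541 g/kg
After stage 2: salt = 1,007,328,000 + 38,600,000×31.23 = 2,212,806,000; volume = 99,500,000 m³; S = 22.239 g/kg
After stage 3: salt = 2,212,806,000 + 25,600,000×27.14 = 2,907,590,000; volume = 125,100,000 m³
S = 2,907,590,000 / 125,100,000 = 23.2421 g/kg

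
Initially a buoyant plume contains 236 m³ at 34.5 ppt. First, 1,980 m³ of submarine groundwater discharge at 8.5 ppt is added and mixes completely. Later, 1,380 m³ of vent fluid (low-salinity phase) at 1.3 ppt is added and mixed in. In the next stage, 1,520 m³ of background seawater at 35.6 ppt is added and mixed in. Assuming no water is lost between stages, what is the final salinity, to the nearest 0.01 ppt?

Mass of salt is conserved:
Initial salt = 236×34.5 = 8,142
After stage 1: salt = 8,142 + 1,980×8.5 = 24,972; volume = 2,216 m³; S = 11.269 ppt
After stage 2: salt = 24,972 + 1,380×1.3 = 26,766; volume = 3,596 m³; S = 7.443 ppt
After stage 3: salt = 26,766 + 1,520×35.6 = 80,878; volume = 5,116 m³
S = 80,878 / 5,116 = 15.8088 ppt

15.81 ppt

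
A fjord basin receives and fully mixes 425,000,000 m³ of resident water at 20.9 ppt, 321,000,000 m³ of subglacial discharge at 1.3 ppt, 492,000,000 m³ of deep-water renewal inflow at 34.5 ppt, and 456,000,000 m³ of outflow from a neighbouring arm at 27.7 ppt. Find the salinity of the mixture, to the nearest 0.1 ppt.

23.0 ppt

By conservation of dissolved salt,
salt = 425,000,000×20.9 + 321,000,000×1.3 + 492,000,000×34.5 + 456,000,000×27.7 = 8,882,500,000 + 417,300,000 + 16,974,000,000 + 12,631,200,000 = 38,905,000,000
volume = 425,000,000 + 321,000,000 + 492,000,000 + 456,000,000 = 1,694,000,000 m³
S = 38,905,000,000 / 1,694,000,000 = 22.966 ppt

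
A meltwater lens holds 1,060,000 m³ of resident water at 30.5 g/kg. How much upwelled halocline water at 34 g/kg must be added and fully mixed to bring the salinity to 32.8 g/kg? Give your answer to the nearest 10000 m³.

Salt balance: 1,060,000×30.5 + V×34 = (1,060,000+V)×32.8
32,330,000 + 34V = 34,768,000 + 32.8V
2,438,000 = 1.2V
V = 2,031,666.67 m³

2030000 m³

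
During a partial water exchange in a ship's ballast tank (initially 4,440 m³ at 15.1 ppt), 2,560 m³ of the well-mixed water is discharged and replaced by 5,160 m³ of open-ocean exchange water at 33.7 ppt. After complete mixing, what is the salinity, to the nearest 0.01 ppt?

28.73 ppt

Remaining after removal: 1,880 m³ at 15.1 ppt (salt = 28,388)
After addition: salt = 28,388 + 5,160×33.7 = 202,280; volume = 7,040 m³
S = 202,280 / 7,040 = 28.733 ppt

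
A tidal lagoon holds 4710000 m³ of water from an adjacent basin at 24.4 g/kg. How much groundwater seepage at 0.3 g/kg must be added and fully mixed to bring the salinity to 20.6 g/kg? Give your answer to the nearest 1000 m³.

882000 m³

Salt balance: 4,710,000×24.4 + V×0.3 = (4,710,000+V)×20.6
114,924,000 + 0.3V = 97,026,000 + 20.6V
17,898,000 = 20.3V
V = 881,674.88 m³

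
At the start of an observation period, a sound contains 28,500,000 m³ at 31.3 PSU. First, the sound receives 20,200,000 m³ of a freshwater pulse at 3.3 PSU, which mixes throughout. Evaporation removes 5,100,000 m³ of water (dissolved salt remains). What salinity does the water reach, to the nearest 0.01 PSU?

21.99 PSU

After mixing: salt = 28,500,000×31.3 + 20,200,000×3.3 = 958,710,000; volume = 48,700,000 m³
After evaporation: salt unchanged = 958,710,000; volume = 48,700,000 − 5,100,000 = 43,600,000 m³
S = 958,710,000 / 43,600,000 = 21.9888 PSU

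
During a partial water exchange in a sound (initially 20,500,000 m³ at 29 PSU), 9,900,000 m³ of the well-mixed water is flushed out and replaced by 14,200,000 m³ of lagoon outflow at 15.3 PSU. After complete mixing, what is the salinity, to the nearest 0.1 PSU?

21.2 PSU

Remaining after removal: 10,600,000 m³ at 29 PSU (salt = 307,400,000)
After addition: salt = 307,400,000 + 14,200,000×15.3 = 524,660,000; volume = 24,800,000 m³
S = 524,660,000 / 24,800,000 = 21.1556 PSU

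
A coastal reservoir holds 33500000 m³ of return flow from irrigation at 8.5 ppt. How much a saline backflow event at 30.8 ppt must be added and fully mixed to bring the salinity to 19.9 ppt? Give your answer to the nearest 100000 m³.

Salt balance: 33,500,000×8.5 + V×30.8 = (33,500,000+V)×19.9
284,750,000 + 30.8V = 666,650,000 + 19.9V
381,900,000 = 10.9V
V = 35,036,697.25 m³

35000000 m³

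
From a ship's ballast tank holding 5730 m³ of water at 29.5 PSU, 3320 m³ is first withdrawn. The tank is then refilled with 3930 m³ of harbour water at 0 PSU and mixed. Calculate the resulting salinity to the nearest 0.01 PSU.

11.21 PSU

Remaining after removal: 2,410 m³ at 29.5 PSU (salt = 71,095)
After addition: salt = 71,095 + 3,930×0 = 71,095; volume = 6,340 m³
S = 71,095 / 6,340 = 11.2137 PSU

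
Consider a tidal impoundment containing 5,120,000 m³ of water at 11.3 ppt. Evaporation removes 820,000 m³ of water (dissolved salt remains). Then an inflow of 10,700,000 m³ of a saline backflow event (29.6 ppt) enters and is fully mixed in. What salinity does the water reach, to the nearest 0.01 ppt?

24.97 ppt

After evaporation: salt = 5,120,000×11.3 = 57,856,000; volume = 5,120,000 − 820,000 = 4,300,000 m³
After mixing: salt = 57,856,000 + 10,700,000×29.6 = 374,576,000; volume = 4,300,000 + 10,700,000 = 15,000,000 m³
S = 374,576,000 / 15,000,000 = 24.9717 ppt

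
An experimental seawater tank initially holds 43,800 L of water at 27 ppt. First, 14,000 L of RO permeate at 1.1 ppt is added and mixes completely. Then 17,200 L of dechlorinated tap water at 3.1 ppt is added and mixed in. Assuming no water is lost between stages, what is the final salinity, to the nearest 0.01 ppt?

Weighted by volume,
Initial salt = 43,800×27 = 1,182,600
After stage 1: salt = 1,182,600 + 14,000×1.1 = 1,198,000; volume = 57,800 L; S = 20.727 ppt
After stage 2: salt = 1,198,000 + 17,200×3.1 = 1,251,320; volume = 75,000 L
S = 1,251,320 / 75,000 = 16.6843 ppt

16.68 ppt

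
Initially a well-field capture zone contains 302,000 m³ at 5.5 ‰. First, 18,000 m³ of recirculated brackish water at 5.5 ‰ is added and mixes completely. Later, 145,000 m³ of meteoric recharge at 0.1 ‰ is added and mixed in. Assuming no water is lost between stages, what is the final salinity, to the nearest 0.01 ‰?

3.82 ‰

Mass of salt is conserved:
Initial salt = 302,000×5.5 = 1,661,000
After stage 1: salt = 1,661,000 + 18,000×5.5 = 1,760,000; volume = 320,000 m³; S = 5.5 ‰
After stage 2: salt = 1,760,000 + 145,000×0.1 = 1,774,500; volume = 465,000 m³
S = 1,774,500 / 465,000 = 3.8161 ‰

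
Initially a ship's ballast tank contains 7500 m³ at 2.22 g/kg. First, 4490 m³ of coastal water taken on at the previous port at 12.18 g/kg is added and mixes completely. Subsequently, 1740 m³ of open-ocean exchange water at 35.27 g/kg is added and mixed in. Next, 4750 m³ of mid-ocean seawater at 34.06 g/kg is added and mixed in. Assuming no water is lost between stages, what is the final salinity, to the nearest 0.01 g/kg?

15.94 g/kg

Mass of salt is conserved:
Initial salt = 7,500×2.22 = 16,650
After stage 1: salt = 16,650 + 4,490×12.18 = 71,338.2; volume = 11,990 m³; S = 5.95 g/kg
After stage 2: salt = 71,338.2 + 1,740×35.27 = 132,708; volume = 13,730 m³; S = 9.666 g/kg
After stage 3: salt = 132,708 + 4,750×34.06 = 294,493; volume = 18,480 m³
S = 294,493 / 18,480 = 15.9358 g/kg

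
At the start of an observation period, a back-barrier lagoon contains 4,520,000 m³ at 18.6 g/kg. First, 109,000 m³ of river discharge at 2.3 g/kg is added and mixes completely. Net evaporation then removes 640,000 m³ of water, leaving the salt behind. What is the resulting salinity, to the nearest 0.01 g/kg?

21.14 g/kg

After mixing: salt = 4,520,000×18.6 + 109,000×2.3 = 84,322,700; volume = 4,629,000 m³
After evaporation: salt unchanged = 84,322,700; volume = 4,629,000 − 640,000 = 3,989,000 m³
S = 84,322,700 / 3,989,000 = 21.1388 g/kg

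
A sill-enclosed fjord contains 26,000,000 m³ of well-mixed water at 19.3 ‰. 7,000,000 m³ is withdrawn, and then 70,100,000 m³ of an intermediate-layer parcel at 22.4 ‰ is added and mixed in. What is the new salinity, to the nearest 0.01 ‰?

Remaining after removal: 19,000,000 m³ at 19.3 ‰ (salt = 366,700,000)
After addition: salt = 366,700,000 + 70,100,000×22.4 = 1,936,940,000; volume = 89,100,000 m³
S = 1,936,940,000 / 89,100,000 = 21.7389 ‰

21.74 ‰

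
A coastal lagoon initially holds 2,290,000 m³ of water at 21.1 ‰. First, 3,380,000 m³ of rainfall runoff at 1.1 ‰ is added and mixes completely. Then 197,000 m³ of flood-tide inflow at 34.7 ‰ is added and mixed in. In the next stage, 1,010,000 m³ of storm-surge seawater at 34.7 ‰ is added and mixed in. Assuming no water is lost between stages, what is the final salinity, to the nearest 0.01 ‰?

Conserving salt mass:
Initial salt = 2,290,000×21.1 = 48,319,000
After stage 1: salt = 48,319,000 + 3,380,000×1.1 = 52,037,000; volume = 5,670,000 m³; S = 9.178 ‰
After stage 2: salt = 52,037,000 + 197,000×34.7 = 58,872,900; volume = 5,867,000 m³; S = 10.035 ‰
After stage 3: salt = 58,872,900 + 1,010,000×34.7 = 93,919,900; volume = 6,877,000 m³
S = 93,919,900 / 6,877,000 = 13.6571 ‰

13.66 ‰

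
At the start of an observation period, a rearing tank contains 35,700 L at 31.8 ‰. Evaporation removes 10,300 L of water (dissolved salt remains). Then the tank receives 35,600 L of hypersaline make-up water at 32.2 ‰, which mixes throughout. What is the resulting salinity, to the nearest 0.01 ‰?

37.40 ‰

After evaporation: salt = 35,700×31.8 = 1,135,260; volume = 35,700 − 10,300 = 25,400 L
After mixing: salt = 1,135,260 + 35,600×32.2 = 2,281,580; volume = 25,400 + 35,600 = 61,000 L
S = 2,281,580 / 61,000 = 37.403 ‰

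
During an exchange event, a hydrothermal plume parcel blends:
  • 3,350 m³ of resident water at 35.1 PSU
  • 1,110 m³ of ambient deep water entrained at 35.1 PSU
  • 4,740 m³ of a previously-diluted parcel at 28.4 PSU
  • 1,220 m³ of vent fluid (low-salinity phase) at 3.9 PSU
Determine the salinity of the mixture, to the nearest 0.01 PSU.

28.40 PSU

Weighted by volume,
salt = 3,350×35.1 + 1,110×35.1 + 4,740×28.4 + 1,220×3.9 = 117,585 + 38,961 + 134,616 + 4,758 = 295,920
volume = 3,350 + 1,110 + 4,740 + 1,220 = 10,420 m³
S = 295,920 / 10,420 = 28.3992 PSU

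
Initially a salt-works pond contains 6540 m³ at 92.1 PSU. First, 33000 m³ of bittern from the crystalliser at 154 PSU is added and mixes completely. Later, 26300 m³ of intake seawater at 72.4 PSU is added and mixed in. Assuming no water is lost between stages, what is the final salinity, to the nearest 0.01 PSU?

115.26 PSU

Mass of salt is conserved:
Initial salt = 6,540×92.1 = 602,334
After stage 1: salt = 602,334 + 33,000×154 = 5,684,334; volume = 39,540 m³; S = 143.762 PSU
After stage 2: salt = 5,684,334 + 26,300×72.4 = 7,588,454; volume = 65,840 m³
S = 7,588,454 / 65,840 = 115.256 PSU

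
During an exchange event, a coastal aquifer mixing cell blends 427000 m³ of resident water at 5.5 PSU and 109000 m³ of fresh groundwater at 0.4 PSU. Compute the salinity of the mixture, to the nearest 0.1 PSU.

Total salt / total volume:
salt = 427,000×5.5 + 109,000×0.4 = 2,348,500 + 43,600 = 2,392,100
volume = 427,000 + 109,000 = 536,000 m³
S = 2,392,100 / 536,000 = 4.463 PSU

4.5 PSU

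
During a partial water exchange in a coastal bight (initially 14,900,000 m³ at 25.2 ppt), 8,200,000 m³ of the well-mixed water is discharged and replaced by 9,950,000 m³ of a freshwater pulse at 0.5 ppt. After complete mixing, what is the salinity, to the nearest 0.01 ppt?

10.44 ppt

Remaining after removal: 6,700,000 m³ at 25.2 ppt (salt = 168,840,000)
After addition: salt = 168,840,000 + 9,950,000×0.5 = 173,815,000; volume = 16,650,000 m³
S = 173,815,000 / 16,650,000 = 10.4393 ppt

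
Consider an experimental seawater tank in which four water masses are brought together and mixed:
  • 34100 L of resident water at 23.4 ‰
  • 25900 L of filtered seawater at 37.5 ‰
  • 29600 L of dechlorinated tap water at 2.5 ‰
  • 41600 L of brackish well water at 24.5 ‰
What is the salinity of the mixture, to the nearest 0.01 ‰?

21.82 ‰

Mass of salt is conserved:
salt = 34,100×23.4 + 25,900×37.5 + 29,600×2.5 + 41,600×24.5 = 797,940 + 971,250 + 74,000 + 1,019,200 = 2,862,390
volume = 34,100 + 25,900 + 29,600 + 41,600 = 131,200 L
S = 2,862,390 / 131,200 = 21.817 ‰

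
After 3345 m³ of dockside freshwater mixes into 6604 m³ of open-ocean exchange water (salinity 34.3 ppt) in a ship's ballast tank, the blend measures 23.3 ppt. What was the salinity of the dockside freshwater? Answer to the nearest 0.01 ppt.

1.58 ppt

Salt balance: 6,604×34.3 + 3,345×S = 9,949×23.3
226,517.2 + 3,345·S = 231,811.7
S = (231,811.7 − 226,517.2) / 3,345 = 1.5828 ppt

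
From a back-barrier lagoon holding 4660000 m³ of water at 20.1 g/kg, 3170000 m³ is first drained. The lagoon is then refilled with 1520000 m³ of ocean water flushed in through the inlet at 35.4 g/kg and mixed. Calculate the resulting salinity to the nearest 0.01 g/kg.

Remaining after removal: 1,490,000 m³ at 20.1 g/kg (salt = 29,949,000)
After addition: salt = 29,949,000 + 1,520,000×35.4 = 83,757,000; volume = 3,010,000 m³
S = 83,757,000 / 3,010,000 = 27.8262 g/kg

27.83 g/kg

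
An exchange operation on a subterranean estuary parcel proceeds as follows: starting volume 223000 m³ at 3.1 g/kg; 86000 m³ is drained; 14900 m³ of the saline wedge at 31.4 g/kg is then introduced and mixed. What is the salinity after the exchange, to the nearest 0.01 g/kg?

Remaining after removal: 137,000 m³ at 3.1 g/kg (salt = 424,700)
After addition: salt = 424,700 + 14,900×31.4 = 892,560; volume = 151,900 m³
S = 892,560 / 151,900 = 5.876 g/kg

5.88 g/kg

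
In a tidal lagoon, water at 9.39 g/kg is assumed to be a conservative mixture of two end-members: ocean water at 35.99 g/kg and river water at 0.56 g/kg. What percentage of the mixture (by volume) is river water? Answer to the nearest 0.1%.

Let f be the freshwater fraction. Salt balance per unit volume:
f×0.56 + (1−f)×35.99 = 9.39
f = (35.99 − 9.39) / (35.99 − 0.56) = 26.6/35.43 = 0.7508

75.1%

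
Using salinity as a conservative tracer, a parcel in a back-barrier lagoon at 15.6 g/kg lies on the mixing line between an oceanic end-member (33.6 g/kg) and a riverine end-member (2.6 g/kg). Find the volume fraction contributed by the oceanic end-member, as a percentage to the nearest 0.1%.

41.9%

Let g be the oceanic fraction. Salt balance per unit volume:
g×33.6 + (1−g)×2.6 = 15.6
g = (15.6 − 2.6) / (33.6 − 2.6) = 13/31 = 0.4194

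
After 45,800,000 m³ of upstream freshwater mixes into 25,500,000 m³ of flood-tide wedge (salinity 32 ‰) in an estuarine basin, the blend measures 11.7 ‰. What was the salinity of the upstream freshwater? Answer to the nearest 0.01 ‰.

0.40 ‰

Salt balance: 25,500,000×32 + 45,800,000×S = 71,300,000×11.7
816,000,000 + 45,800,000·S = 834,210,000
S = (834,210,000 − 816,000,000) / 45,800,000 = 0.3976 ‰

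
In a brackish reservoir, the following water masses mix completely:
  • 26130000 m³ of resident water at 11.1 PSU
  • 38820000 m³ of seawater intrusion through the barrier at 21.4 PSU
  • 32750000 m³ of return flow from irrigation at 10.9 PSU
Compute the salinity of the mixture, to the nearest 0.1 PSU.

Weighted by volume,
salt = 26,130,000×11.1 + 38,820,000×21.4 + 32,750,000×10.9 = 290,043,000 + 830,748,000 + 356,975,000 = 1,477,766,000
volume = 26,130,000 + 38,820,000 + 32,750,000 = 97,700,000 m³
S = 1,477,766,000 / 97,700,000 = 15.126 PSU

15.1 PSU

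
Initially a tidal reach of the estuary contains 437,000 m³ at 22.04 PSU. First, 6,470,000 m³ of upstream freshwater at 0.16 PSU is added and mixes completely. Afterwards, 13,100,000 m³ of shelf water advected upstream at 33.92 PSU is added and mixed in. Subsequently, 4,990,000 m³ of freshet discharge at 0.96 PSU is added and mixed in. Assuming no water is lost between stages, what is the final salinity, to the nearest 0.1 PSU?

18.4 PSU

Weighted by volume,
Initial salt = 437,000×22.04 = 9,631,480
After stage 1: salt = 9,631,480 + 6,470,000×0.16 = 10,666,680; volume = 6,907,000 m³; S = 1.544 PSU
After stage 2: salt = 10,666,680 + 13,100,000×33.92 = 455,018,680; volume = 20,007,000 m³; S = 22.743 PSU
After stage 3: salt = 455,018,680 + 4,990,000×0.96 = 459,809,080; volume = 24,997,000 m³
S = 459,809,080 / 24,997,000 = 18.3946 PSU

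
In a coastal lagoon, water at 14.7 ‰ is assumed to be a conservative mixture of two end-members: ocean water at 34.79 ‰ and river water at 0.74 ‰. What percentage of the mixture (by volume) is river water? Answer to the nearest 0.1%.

Let f be the freshwater fraction. Salt balance per unit volume:
f×0.74 + (1−f)×34.79 = 14.7
f = (34.79 − 14.7) / (34.79 − 0.74) = 20.09/34.05 = 0.59

59.0%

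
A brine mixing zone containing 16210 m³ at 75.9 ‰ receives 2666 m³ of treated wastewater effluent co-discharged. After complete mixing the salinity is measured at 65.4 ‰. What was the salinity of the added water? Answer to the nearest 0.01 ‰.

Salt balance: 16,210×75.9 + 2,666×S = 18,876×65.4
1,230,339 + 2,666·S = 1,234,490.4
S = (1,234,490.4 − 1,230,339) / 2,666 = 1.5572 ‰

1.56 ‰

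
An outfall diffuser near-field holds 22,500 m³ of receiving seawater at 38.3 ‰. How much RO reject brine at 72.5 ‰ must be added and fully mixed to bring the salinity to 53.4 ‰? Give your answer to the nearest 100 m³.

17800 m³

Salt balance: 22,500×38.3 + V×72.5 = (22,500+V)×53.4
861,750 + 72.5V = 1,201,500 + 53.4V
339,750 = 19.1V
V = 17,787.96 m³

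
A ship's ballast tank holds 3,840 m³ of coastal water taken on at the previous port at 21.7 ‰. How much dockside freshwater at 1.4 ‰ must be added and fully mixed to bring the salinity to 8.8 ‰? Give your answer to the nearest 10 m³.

6690 m³

Salt balance: 3,840×21.7 + V×1.4 = (3,840+V)×8.8
83,328 + 1.4V = 33,792 + 8.8V
49,536 = 7.4V
V = 6,694.05 m³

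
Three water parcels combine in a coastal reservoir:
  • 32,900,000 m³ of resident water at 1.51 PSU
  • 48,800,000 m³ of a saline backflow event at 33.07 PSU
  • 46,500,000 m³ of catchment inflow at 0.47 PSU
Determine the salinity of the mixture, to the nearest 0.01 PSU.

13.15 PSU

Weighted by volume,
salt = 32,900,000×1.51 + 48,800,000×33.07 + 46,500,000×0.47 = 49,679,000 + 1,613,816,000 + 21,855,000 = 1,685,350,000
volume = 32,900,000 + 48,800,000 + 46,500,000 = 128,200,000 m³
S = 1,685,350,000 / 128,200,000 = 13.1463 PSU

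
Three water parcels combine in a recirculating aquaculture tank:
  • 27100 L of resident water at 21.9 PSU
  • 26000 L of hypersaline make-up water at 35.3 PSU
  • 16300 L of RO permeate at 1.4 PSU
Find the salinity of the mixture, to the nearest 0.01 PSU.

22.11 PSU

Salt balance:
salt = 27,100×21.9 + 26,000×35.3 + 16,300×1.4 = 593,490 + 917,800 + 22,820 = 1,534,110
volume = 27,100 + 26,000 + 16,300 = 69,400 L
S = 1,534,110 / 69,400 = 22.1053 PSU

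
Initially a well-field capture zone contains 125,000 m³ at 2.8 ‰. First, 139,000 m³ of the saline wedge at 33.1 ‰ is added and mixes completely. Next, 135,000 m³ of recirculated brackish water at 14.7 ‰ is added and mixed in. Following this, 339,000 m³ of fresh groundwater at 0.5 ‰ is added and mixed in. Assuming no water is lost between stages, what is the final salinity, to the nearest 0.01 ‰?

Total salt / total volume:
Initial salt = 125,000×2.8 = 350,000
After stage 1: salt = 350,000 + 139,000×33.1 = 4,950,900; volume = 264,000 m³; S = 18.753 ‰
After stage 2: salt = 4,950,900 + 135,000×14.7 = 6,935,400; volume = 399,000 m³; S = 17.382 ‰
After stage 3: salt = 6,935,400 + 339,000×0.5 = 7,104,900; volume = 738,000 m³
S = 7,104,900 / 738,000 = 9.6272 ‰

9.63 ‰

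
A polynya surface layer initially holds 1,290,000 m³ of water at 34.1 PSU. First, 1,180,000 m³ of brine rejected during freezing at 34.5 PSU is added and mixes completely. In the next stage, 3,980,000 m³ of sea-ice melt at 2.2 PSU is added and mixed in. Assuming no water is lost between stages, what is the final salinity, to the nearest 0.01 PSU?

Mass of salt is conserved:
Initial salt = 1,290,000×34.1 = 43,989,000
After stage 1: salt = 43,989,000 + 1,180,000×34.5 = 84,699,000; volume = 2,470,000 m³; S = 34.291 PSU
After stage 2: salt = 84,699,000 + 3,980,000×2.2 = 93,455,000; volume = 6,450,000 m³
S = 93,455,000 / 6,450,000 = 14.4891 PSU

14.49 PSU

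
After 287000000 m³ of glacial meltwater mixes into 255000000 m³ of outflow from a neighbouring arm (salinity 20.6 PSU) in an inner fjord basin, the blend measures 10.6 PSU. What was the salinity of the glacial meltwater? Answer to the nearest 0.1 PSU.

1.7 PSU

Salt balance: 255,000,000×20.6 + 287,000,000×S = 542,000,000×10.6
5,253,000,000 + 287,000,000·S = 5,745,200,000
S = (5,745,200,000 − 5,253,000,000) / 287,000,000 = 1.715 PSU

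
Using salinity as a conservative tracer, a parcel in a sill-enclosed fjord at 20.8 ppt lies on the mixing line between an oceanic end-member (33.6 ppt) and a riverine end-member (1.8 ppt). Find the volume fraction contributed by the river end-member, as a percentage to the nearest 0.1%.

40.3%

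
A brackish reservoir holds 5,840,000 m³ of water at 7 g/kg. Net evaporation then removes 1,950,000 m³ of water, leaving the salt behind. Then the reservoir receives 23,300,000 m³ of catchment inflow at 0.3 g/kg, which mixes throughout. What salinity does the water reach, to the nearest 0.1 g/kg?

1.8 g/kg

After evaporation: salt = 5,840,000×7 = 40,880,000; volume = 5,840,000 − 1,950,000 = 3,890,000 m³
After mixing: salt = 40,880,000 + 23,300,000×0.3 = 47,870,000; volume = 3,890,000 + 23,300,000 = 27,190,000 m³
S = 47,870,000 / 27,190,000 = 1.7606 g/kg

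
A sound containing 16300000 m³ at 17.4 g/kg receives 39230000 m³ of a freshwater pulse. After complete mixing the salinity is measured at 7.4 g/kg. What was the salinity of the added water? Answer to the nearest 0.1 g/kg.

Salt balance: 16,300,000×17.4 + 39,230,000×S = 55,530,000×7.4
283,620,000 + 39,230,000·S = 410,922,000
S = (410,922,000 − 283,620,000) / 39,230,000 = 3.245 g/kg

3.2 g/kg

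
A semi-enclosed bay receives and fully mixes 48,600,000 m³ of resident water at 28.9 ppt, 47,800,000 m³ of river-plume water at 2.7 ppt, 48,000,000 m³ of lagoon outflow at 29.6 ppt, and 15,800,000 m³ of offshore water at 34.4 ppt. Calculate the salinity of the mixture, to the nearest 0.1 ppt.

21.8 ppt

By conservation of dissolved salt,
salt = 48,600,000×28.9 + 47,800,000×2.7 + 48,000,000×29.6 + 15,800,000×34.4 = 1,404,540,000 + 129,060,000 + 1,420,800,000 + 543,520,000 = 3,497,920,000
volume = 48,600,000 + 47,800,000 + 48,000,000 + 15,800,000 = 160,200,000 m³
S = 3,497,920,000 / 160,200,000 = 21.835 ppt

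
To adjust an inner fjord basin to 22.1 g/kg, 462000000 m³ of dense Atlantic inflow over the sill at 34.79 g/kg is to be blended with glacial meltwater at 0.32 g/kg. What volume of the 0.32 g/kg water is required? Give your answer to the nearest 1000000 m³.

Salt balance: 462,000,000×34.79 + V×0.32 = (462,000,000+V)×22.1
16,072,980,000 + 0.32V = 10,210,200,000 + 22.1V
5,862,780,000 = 21.78V
V = 269,181,818.18 m³

269000000 m³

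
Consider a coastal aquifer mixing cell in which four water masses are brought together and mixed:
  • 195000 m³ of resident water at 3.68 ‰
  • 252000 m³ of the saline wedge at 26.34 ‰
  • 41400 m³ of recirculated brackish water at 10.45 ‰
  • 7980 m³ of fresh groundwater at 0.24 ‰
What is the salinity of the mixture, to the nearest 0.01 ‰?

Total salt / total volume:
salt = 195,000×3.68 + 252,000×26.34 + 41,400×10.45 + 7,980×0.24 = 717,600 + 6,637,680 + 432,630 + 1,915.2 = 7,789,825.2
volume = 195,000 + 252,000 + 41,400 + 7,980 = 496,380 m³
S = 7,789,825.2 / 496,380 = 15.6933 ‰

15.69 ‰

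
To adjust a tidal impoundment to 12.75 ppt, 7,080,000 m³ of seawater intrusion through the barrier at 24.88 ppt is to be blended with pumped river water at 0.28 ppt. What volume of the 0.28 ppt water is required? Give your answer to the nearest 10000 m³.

6890000 m³

Salt balance: 7,080,000×24.88 + V×0.28 = (7,080,000+V)×12.75
176,150,400 + 0.28V = 90,270,000 + 12.75V
85,880,400 = 12.47V
V = 6,886,960.71 m³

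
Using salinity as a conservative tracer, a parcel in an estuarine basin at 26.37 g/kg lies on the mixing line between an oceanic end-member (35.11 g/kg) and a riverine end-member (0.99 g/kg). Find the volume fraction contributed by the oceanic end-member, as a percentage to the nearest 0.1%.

Let g be the oceanic fraction. Salt balance per unit volume:
g×35.11 + (1−g)×0.99 = 26.37
g = (26.37 − 0.99) / (35.11 − 0.99) = 25.38/34.12 = 0.7438

74.4%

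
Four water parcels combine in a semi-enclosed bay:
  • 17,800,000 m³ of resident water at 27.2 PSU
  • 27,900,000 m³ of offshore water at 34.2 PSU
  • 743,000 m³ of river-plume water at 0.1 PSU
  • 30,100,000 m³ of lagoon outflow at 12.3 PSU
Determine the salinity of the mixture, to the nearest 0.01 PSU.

Total salt / total volume:
salt = 17,800,000×27.2 + 27,900,000×34.2 + 743,000×0.1 + 30,100,000×12.3 = 484,160,000 + 954,180,000 + 74,300 + 370,230,000 = 1,808,644,300
volume = 17,800,000 + 27,900,000 + 743,000 + 30,100,000 = 76,543,000 m³
S = 1,808,644,300 / 76,543,000 = 23.6291 PSU

23.63 PSU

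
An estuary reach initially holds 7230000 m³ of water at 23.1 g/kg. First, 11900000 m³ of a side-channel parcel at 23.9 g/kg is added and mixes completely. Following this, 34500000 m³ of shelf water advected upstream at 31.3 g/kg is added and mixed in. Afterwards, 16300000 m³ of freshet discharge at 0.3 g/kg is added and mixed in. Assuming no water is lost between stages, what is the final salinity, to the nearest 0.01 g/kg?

21.97 g/kg

Salt balance:
Initial salt = 7,230,000×23.1 = 167,013,000
After stage 1: salt = 167,013,000 + 11,900,000×23.9 = 451,423,000; volume = 19,130,000 m³; S = 23.598 g/kg
After stage 2: salt = 451,423,000 + 34,500,000×31.3 = 1,531,273,000; volume = 53,630,000 m³; S = 28.553 g/kg
After stage 3: salt = 1,531,273,000 + 16,300,000×0.3 = 1,536,163,000; volume = 69,930,000 m³
S = 1,536,163,000 / 69,930,000 = 21.9672 g/kg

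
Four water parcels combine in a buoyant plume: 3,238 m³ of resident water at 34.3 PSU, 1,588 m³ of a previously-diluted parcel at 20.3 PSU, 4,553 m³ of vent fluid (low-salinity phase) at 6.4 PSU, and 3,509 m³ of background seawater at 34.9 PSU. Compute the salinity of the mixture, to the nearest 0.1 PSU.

22.9 PSU

Weighted by volume,
salt = 3,238×34.3 + 1,588×20.3 + 4,553×6.4 + 3,509×34.9 = 111,063.4 + 32,236.4 + 29,139.2 + 122,464.1 = 294,903.1
volume = 3,238 + 1,588 + 4,553 + 3,509 = 12,888 m³
S = 294,903.1 / 12,888 = 22.882 PSU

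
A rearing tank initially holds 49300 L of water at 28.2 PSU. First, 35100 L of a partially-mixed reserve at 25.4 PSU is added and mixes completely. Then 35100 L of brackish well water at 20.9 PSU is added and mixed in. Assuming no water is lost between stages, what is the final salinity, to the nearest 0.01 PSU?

25.23 PSU

Weighted by volume,
Initial salt = 49,300×28.2 = 1,390,260
After stage 1: salt = 1,390,260 + 35,100×25.4 = 2,281,800; volume = 84,400 L; S = 27.036 PSU
After stage 2: salt = 2,281,800 + 35,100×20.9 = 3,015,390; volume = 119,500 L
S = 3,015,390 / 119,500 = 25.2334 PSU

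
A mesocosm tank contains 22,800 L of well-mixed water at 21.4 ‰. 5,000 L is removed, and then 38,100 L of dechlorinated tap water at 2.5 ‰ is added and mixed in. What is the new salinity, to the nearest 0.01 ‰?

8.52 ‰

Remaining after removal: 17,800 L at 21.4 ‰ (salt = 380,920)
After addition: salt = 380,920 + 38,100×2.5 = 476,170; volume = 55,900 L
S = 476,170 / 55,900 = 8.5182 ‰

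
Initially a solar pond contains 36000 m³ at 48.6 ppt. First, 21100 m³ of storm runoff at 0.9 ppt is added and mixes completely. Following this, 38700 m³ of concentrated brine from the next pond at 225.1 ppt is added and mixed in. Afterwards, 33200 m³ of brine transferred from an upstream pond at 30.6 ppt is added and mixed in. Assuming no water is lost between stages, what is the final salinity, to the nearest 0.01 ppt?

Conserving salt mass:
Initial salt = 36,000×48.6 = 1,749,600
After stage 1: salt = 1,749,600 + 21,100×0.9 = 1,768,590; volume = 57,100 m³; S = 30.974 ppt
After stage 2: salt = 1,768,590 + 38,700×225.1 = 10,479,960; volume = 95,800 m³; S = 109.394 ppt
After stage 3: salt = 10,479,960 + 33,200×30.6 = 11,495,880; volume = 129,000 m³
S = 11,495,880 / 129,000 = 89.1153 ppt

89.12 ppt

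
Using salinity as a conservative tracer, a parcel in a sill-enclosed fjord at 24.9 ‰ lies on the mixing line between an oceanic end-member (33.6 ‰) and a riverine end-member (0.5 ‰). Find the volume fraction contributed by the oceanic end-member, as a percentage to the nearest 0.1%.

Let g be the oceanic fraction. Salt balance per unit volume:
g×33.6 + (1−g)×0.5 = 24.9
g = (24.9 − 0.5) / (33.6 − 0.5) = 24.4/33.1 = 0.7372

73.7%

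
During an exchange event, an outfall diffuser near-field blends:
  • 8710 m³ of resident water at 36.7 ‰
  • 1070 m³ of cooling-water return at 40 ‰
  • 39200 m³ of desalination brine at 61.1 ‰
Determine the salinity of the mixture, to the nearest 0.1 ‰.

56.3 ‰

Conserving salt mass:
salt = 8,710×36.7 + 1,070×40 + 39,200×61.1 = 319,657 + 42,800 + 2,395,120 = 2,757,577
volume = 8,710 + 1,070 + 39,200 = 48,980 m³
S = 2,757,577 / 48,980 = 56.3 ‰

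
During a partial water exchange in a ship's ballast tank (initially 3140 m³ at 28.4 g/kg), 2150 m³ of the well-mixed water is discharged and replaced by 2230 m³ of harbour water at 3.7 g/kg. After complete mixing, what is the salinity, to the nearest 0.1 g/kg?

11.3 g/kg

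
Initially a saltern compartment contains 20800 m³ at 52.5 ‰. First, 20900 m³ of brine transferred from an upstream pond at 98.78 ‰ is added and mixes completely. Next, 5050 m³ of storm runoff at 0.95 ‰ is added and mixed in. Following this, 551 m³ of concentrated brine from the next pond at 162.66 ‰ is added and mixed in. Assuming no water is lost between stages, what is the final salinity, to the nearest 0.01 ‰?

By conservation of dissolved salt,
Initial salt = 20,800×52.5 = 1,092,000
After stage 1: salt = 1,092,000 + 20,900×98.78 = 3,156,502; volume = 41,700 m³; S = 75.695 ‰
After stage 2: salt = 3,156,502 + 5,050×0.95 = 3,161,299.5; volume = 46,750 m³; S = 67.621 ‰
After stage 3: salt = 3,161,299.5 + 551×162.66 = 3,250,925.16; volume = 47,301 m³
S = 3,250,925.16 / 47,301 = 68.7285 ‰

68.73 ‰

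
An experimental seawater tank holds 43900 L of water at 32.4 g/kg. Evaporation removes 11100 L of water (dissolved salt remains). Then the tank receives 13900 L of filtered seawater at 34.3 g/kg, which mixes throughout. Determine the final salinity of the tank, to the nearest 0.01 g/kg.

40.67 g/kg

After evaporation: salt = 43,900×32.4 = 1,422,360; volume = 43,900 − 11,100 = 32,800 L
After mixing: salt = 1,422,360 + 13,900×34.3 = 1,899,130; volume = 32,800 + 13,900 = 46,700 L
S = 1,899,130 / 46,700 = 40.6666 g/kg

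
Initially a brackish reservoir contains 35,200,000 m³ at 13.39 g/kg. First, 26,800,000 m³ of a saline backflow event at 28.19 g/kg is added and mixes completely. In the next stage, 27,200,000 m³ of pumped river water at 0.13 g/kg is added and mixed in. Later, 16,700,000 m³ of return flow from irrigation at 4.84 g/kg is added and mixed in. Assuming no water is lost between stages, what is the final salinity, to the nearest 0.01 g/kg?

12.38 g/kg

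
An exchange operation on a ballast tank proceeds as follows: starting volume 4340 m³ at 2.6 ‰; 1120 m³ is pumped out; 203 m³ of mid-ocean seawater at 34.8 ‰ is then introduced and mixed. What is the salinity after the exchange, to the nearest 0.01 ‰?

4.51 ‰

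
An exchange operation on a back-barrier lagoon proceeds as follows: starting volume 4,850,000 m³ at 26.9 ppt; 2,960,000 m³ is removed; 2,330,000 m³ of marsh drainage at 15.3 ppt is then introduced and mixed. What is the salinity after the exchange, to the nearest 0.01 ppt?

20.50 ppt

Remaining after removal: 1,890,000 m³ at 26.9 ppt (salt = 50,841,000)
After addition: salt = 50,841,000 + 2,330,000×15.3 = 86,490,000; volume = 4,220,000 m³
S = 86,490,000 / 4,220,000 = 20.4953 ppt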